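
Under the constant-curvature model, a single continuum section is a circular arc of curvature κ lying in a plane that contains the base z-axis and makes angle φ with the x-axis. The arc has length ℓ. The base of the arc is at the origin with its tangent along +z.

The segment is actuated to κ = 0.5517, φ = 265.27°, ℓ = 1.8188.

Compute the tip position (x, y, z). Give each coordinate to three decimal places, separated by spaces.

θ = κ·ℓ = 0.5517 × 1.8188 = 1.00343 rad
ρ = (1 − cos θ)/κ = (1 − 0.53741)/0.5517 = 0.83848
z = sin θ / κ = 0.84332/0.5517 = 1.52858
x = ρ cos φ = 0.83848 × cos(265.27°) = -0.06914
y = ρ sin φ = 0.83848 × sin(265.27°) = -0.83562

-0.069 -0.836 1.529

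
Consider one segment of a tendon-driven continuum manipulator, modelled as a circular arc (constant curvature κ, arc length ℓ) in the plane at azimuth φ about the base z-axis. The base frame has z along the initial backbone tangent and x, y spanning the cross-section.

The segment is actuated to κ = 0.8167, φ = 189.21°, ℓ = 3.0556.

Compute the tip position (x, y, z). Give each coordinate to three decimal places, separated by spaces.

-2.174 -0.352 0.737

θ = κ·ℓ = 0.8167 × 3.0556 = 2.49551 rad
ρ = (1 − cos θ)/κ = (1 − -0.79845)/0.8167 = 2.20209
z = sin θ / κ = 0.60206/0.8167 = 0.73719
x = ρ cos φ = 2.20209 × cos(189.21°) = -2.17370
y = ρ sin φ = 2.20209 × sin(189.21°) = -0.35245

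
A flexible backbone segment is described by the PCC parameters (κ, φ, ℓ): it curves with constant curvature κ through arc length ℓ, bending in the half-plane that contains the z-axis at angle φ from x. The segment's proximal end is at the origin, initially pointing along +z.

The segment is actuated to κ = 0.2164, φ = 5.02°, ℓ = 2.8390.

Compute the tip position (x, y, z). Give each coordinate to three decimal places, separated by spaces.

θ = κ·ℓ = 0.2164 × 2.8390 = 0.61436 rad
ρ = (1 − cos θ)/κ = (1 − 0.81714)/0.2164 = 0.84500
z = sin θ / κ = 0.57644/0.2164 = 2.66375
x = ρ cos φ = 0.84500 × cos(5.02°) = 0.84176
y = ρ sin φ = 0.84500 × sin(5.02°) = 0.07394

0.842 0.074 2.664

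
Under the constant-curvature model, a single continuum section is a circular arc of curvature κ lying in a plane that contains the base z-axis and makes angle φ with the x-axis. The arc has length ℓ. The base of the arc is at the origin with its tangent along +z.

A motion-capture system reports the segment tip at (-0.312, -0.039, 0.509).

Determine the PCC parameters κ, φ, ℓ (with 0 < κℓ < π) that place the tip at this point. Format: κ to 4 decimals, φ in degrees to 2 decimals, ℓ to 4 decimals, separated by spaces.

ρ = √(x²+y²) = √(-0.312² + -0.039²) = 0.31443
φ = atan2(y, x) mod 360° = atan2(-0.039, -0.312) = 187.1250°
|p|² = ρ² + z² = 0.31443² + 0.509² = 0.35795
κ = 2ρ / |p|² = 2×0.31443 / 0.35795 = 1.75685
θ = 2·atan2(ρ, z) = 2·atan2(0.31443, 0.509) = 1.10672 rad
ℓ = θ/κ = 1.10672/1.75685 = 0.62995

1.7568 187.13 0.6299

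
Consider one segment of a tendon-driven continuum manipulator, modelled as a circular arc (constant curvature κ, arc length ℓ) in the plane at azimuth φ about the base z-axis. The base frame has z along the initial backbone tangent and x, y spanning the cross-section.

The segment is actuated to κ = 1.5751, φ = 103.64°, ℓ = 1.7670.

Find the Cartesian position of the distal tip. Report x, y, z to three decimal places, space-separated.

-0.290 1.195 0.223

θ = κ·ℓ = 1.5751 × 1.7670 = 2.78320 rad
ρ = (1 − cos θ)/κ = (1 − -0.93646)/1.5751 = 1.22942
z = sin θ / κ = 0.35077/1.5751 = 0.22270
x = ρ cos φ = 1.22942 × cos(103.64°) = -0.28992
y = ρ sin φ = 1.22942 × sin(103.64°) = 1.19475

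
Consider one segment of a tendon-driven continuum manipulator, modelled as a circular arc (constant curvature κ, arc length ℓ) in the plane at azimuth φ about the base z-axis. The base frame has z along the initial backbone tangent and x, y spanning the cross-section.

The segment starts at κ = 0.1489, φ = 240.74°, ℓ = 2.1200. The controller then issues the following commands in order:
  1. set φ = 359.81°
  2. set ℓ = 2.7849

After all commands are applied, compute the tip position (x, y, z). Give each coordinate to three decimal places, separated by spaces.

initial: κ=0.1489, φ=240.74°, ℓ=2.1200
cmd 1: set φ=359.81° → (κ,φ,ℓ)=(0.1489,359.81°,2.1200) → tip=(0.3318,-0.0011,2.0850)
cmd 2: set ℓ=2.7849 → (κ,φ,ℓ)=(0.1489,359.81°,2.7849) → tip=(0.5692,-0.0019,2.7058)

0.569 -0.002 2.706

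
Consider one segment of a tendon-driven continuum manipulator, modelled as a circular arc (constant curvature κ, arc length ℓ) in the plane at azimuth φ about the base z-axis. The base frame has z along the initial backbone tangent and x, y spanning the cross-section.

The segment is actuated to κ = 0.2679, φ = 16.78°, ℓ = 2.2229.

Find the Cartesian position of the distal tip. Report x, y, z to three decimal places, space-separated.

0.615 0.186 2.094

θ = κ·ℓ = 0.2679 × 2.2229 = 0.59551 rad
ρ = (1 − cos θ)/κ = (1 − 0.82786)/0.2679 = 0.64255
z = sin θ / κ = 0.56094/0.2679 = 2.09382
x = ρ cos φ = 0.64255 × cos(16.78°) = 0.61519
y = ρ sin φ = 0.64255 × sin(16.78°) = 0.18550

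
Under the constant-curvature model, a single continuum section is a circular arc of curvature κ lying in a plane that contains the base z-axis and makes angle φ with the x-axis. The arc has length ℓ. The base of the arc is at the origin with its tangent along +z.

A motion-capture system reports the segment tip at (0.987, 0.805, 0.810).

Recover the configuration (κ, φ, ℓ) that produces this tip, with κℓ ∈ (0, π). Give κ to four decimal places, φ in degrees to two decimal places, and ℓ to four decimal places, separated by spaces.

1.1181 39.20 1.7966

ρ = √(x²+y²) = √(0.987² + 0.805²) = 1.27365
φ = atan2(y, x) mod 360° = atan2(0.805, 0.987) = 39.2008°
|p|² = ρ² + z² = 1.27365² + 0.810² = 2.27829
κ = 2ρ / |p|² = 2×1.27365 / 2.27829 = 1.11808
θ = 2·atan2(ρ, z) = 2·atan2(1.27365, 0.810) = 2.00870 rad
ℓ = θ/κ = 2.00870/1.11808 = 1.79657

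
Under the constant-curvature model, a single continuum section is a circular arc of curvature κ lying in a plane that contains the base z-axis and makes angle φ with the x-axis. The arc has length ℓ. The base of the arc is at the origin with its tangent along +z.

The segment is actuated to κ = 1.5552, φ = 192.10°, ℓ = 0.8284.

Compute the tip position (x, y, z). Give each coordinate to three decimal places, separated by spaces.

θ = κ·ℓ = 1.5552 × 0.8284 = 1.28833 rad
ρ = (1 − cos θ)/κ = (1 − 0.27873)/1.5552 = 0.46378
z = sin θ / κ = 0.96037/1.5552 = 0.61752
x = ρ cos φ = 0.46378 × cos(192.10°) = -0.45348
y = ρ sin φ = 0.46378 × sin(192.10°) = -0.09722

-0.453 -0.097 0.618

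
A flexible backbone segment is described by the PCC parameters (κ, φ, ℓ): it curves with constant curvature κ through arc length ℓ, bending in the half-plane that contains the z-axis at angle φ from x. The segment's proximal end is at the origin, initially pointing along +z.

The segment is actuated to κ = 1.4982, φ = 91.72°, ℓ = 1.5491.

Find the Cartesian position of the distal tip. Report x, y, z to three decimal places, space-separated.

-0.034 1.122 0.488

θ = κ·ℓ = 1.4982 × 1.5491 = 2.32086 rad
ρ = (1 − cos θ)/κ = (1 − -0.68169)/1.4982 = 1.12247
z = sin θ / κ = 0.73164/1.4982 = 0.48835
x = ρ cos φ = 1.12247 × cos(91.72°) = -0.03369
y = ρ sin φ = 1.12247 × sin(91.72°) = 1.12197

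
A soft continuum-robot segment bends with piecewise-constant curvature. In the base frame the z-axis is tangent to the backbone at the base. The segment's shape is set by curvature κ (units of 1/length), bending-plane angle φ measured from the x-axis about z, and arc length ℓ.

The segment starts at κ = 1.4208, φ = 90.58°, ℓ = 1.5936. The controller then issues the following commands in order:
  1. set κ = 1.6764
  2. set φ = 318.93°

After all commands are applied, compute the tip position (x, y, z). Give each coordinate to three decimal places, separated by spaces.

initial: κ=1.4208, φ=90.58°, ℓ=1.5936
cmd 1: set κ=1.6764 → (κ,φ,ℓ)=(1.6764,90.58°,1.5936) → tip=(-0.0114,1.1283,0.2702)
cmd 2: set φ=318.93° → (κ,φ,ℓ)=(1.6764,318.93°,1.5936) → tip=(0.8507,-0.7413,0.2702)

0.851 -0.741 0.270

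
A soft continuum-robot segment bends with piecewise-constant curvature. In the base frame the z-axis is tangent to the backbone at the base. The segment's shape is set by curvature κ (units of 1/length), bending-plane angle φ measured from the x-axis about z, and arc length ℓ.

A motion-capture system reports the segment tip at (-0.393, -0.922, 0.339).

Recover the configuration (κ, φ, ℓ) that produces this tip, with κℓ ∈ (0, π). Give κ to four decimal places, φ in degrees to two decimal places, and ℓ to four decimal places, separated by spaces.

ρ = √(x²+y²) = √(-0.393² + -0.922²) = 1.00226
φ = atan2(y, x) mod 360° = atan2(-0.922, -0.393) = 246.9140°
|p|² = ρ² + z² = 1.00226² + 0.339² = 1.11945
κ = 2ρ / |p|² = 2×1.00226 / 1.11945 = 1.79063
θ = 2·atan2(ρ, z) = 2·atan2(1.00226, 0.339) = 2.48928 rad
ℓ = θ/κ = 2.48928/1.79063 = 1.39017

1.7906 246.91 1.3902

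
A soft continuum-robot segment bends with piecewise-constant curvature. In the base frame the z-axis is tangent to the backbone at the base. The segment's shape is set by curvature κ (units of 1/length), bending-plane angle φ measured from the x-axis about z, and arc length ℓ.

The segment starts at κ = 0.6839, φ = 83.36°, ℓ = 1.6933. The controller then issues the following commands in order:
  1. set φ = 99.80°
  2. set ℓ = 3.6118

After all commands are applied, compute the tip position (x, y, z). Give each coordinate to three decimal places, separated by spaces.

initial: κ=0.6839, φ=83.36°, ℓ=1.6933
cmd 1: set φ=99.80° → (κ,φ,ℓ)=(0.6839,99.80°,1.6933) → tip=(-0.1490,0.8629,1.3394)
cmd 2: set ℓ=3.6118 → (κ,φ,ℓ)=(0.6839,99.80°,3.6118) → tip=(-0.4437,2.5689,0.9097)

-0.444 2.569 0.910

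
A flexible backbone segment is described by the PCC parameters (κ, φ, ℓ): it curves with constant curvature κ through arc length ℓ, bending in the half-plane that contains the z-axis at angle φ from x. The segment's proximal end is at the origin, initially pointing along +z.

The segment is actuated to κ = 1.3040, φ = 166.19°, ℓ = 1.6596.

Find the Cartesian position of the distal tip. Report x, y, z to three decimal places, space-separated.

-1.161 0.285 0.636

θ = κ·ℓ = 1.3040 × 1.6596 = 2.16412 rad
ρ = (1 − cos θ)/κ = (1 − -0.55912)/1.3040 = 1.19564
z = sin θ / κ = 0.82909/1.3040 = 0.63580
x = ρ cos φ = 1.19564 × cos(166.19°) = -1.16108
y = ρ sin φ = 1.19564 × sin(166.19°) = 0.28540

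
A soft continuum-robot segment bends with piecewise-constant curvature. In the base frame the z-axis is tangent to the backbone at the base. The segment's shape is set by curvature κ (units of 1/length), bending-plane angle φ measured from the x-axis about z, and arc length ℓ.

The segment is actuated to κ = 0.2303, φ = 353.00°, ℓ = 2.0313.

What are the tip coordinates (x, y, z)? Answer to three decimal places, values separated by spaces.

0.463 -0.057 1.958

θ = κ·ℓ = 0.2303 × 2.0313 = 0.46781 rad
ρ = (1 − cos θ)/κ = (1 − 0.89256)/0.2303 = 0.46653
z = sin θ / κ = 0.45093/0.2303 = 1.95802
x = ρ cos φ = 0.46653 × cos(353.00°) = 0.46305
y = ρ sin φ = 0.46653 × sin(353.00°) = -0.05686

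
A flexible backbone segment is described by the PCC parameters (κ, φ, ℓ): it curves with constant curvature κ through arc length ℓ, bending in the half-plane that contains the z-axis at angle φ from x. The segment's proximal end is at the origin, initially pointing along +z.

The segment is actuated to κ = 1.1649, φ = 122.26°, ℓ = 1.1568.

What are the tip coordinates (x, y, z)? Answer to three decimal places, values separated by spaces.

θ = κ·ℓ = 1.1649 × 1.1568 = 1.34756 rad
ρ = (1 − cos θ)/κ = (1 − 0.22139)/1.1649 = 0.66839
z = sin θ / κ = 0.97519/1.1649 = 0.83714
x = ρ cos φ = 0.66839 × cos(122.26°) = -0.35676
y = ρ sin φ = 0.66839 × sin(122.26°) = 0.56522

-0.357 0.565 0.837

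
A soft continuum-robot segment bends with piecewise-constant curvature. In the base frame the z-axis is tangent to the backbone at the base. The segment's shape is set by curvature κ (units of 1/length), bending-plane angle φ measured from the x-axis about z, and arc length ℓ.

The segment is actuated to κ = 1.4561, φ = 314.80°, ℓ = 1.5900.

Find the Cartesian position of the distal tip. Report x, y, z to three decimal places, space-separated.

θ = κ·ℓ = 1.4561 × 1.5900 = 2.31520 rad
ρ = (1 − cos θ)/κ = (1 − -0.67753)/1.4561 = 1.15207
z = sin θ / κ = 0.73549/1.4561 = 0.50511
x = ρ cos φ = 1.15207 × cos(314.80°) = 0.81179
y = ρ sin φ = 1.15207 × sin(314.80°) = -0.81748

0.812 -0.817 0.505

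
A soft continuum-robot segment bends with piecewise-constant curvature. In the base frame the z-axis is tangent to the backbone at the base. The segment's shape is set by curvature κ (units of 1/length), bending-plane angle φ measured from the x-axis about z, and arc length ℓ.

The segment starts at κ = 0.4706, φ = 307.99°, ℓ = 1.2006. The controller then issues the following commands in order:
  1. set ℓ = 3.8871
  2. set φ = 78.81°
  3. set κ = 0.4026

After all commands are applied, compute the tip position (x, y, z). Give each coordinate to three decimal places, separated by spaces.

0.479 2.422 2.484

initial: κ=0.4706, φ=307.99°, ℓ=1.2006
cmd 1: set ℓ=3.8871 → (κ,φ,ℓ)=(0.4706,307.99°,3.8871) → tip=(1.6423,-2.1028,2.0544)
cmd 2: set φ=78.81° → (κ,φ,ℓ)=(0.4706,78.81°,3.8871) → tip=(0.5178,2.6174,2.0544)
cmd 3: set κ=0.4026 → (κ,φ,ℓ)=(0.4026,78.81°,3.8871) → tip=(0.4792,2.4224,2.4838)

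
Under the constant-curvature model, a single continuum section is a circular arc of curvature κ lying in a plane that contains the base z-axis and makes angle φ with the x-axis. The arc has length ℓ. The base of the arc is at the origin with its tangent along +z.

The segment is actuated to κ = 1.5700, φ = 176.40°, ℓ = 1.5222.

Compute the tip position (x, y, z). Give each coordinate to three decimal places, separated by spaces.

θ = κ·ℓ = 1.5700 × 1.5222 = 2.38985 rad
ρ = (1 − cos θ)/κ = (1 − -0.73050)/1.5700 = 1.10223
z = sin θ / κ = 0.68291/1.5700 = 0.43497
x = ρ cos φ = 1.10223 × cos(176.40°) = -1.10006
y = ρ sin φ = 1.10223 × sin(176.40°) = 0.06921

-1.100 0.069 0.435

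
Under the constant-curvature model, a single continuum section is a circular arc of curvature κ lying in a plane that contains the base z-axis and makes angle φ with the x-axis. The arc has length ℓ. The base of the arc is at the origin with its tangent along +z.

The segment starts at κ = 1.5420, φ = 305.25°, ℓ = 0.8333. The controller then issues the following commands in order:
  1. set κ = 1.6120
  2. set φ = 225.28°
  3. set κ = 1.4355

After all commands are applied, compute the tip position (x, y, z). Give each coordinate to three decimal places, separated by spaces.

-0.311 -0.314 0.648

initial: κ=1.5420, φ=305.25°, ℓ=0.8333
cmd 1: set κ=1.6120 → (κ,φ,ℓ)=(1.6120,305.25°,0.8333) → tip=(0.2773,-0.3923,0.6044)
cmd 2: set φ=225.28° → (κ,φ,ℓ)=(1.6120,225.28°,0.8333) → tip=(-0.3380,-0.3414,0.6044)
cmd 3: set κ=1.4355 → (κ,φ,ℓ)=(1.4355,225.28°,0.8333) → tip=(-0.3108,-0.3139,0.6483)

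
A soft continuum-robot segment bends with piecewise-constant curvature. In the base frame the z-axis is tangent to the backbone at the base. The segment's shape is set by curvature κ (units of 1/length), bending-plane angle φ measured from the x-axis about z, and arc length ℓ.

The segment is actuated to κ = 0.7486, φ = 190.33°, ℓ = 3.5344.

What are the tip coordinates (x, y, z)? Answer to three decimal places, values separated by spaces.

θ = κ·ℓ = 0.7486 × 3.5344 = 2.64585 rad
ρ = (1 − cos θ)/κ = (1 − -0.87962)/0.7486 = 2.51084
z = sin θ / κ = 0.47568/0.7486 = 0.63543
x = ρ cos φ = 2.51084 × cos(190.33°) = -2.47014
y = ρ sin φ = 2.51084 × sin(190.33°) = -0.45024

-2.470 -0.450 0.635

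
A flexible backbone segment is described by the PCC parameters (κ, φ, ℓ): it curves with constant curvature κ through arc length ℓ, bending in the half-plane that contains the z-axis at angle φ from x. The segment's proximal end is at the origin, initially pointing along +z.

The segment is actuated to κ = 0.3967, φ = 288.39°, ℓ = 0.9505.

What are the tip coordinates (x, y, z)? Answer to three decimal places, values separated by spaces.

θ = κ·ℓ = 0.3967 × 0.9505 = 0.37706 rad
ρ = (1 − cos θ)/κ = (1 − 0.92975)/0.3967 = 0.17709
z = sin θ / κ = 0.36819/0.3967 = 0.92814
x = ρ cos φ = 0.17709 × cos(288.39°) = 0.05587
y = ρ sin φ = 0.17709 × sin(288.39°) = -0.16804

0.056 -0.168 0.928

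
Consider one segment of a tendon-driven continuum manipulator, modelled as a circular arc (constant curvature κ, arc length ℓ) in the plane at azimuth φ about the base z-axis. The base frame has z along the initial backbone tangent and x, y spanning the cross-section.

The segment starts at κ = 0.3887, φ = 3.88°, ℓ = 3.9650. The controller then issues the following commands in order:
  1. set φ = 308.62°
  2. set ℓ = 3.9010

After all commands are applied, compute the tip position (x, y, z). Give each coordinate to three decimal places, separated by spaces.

1.518 -1.901 2.569

initial: κ=0.3887, φ=3.88°, ℓ=3.9650
cmd 1: set φ=308.62° → (κ,φ,ℓ)=(0.3887,308.62°,3.9650) → tip=(1.5582,-1.9506,2.5716)
cmd 2: set ℓ=3.9010 → (κ,φ,ℓ)=(0.3887,308.62°,3.9010) → tip=(1.5183,-1.9006,2.5689)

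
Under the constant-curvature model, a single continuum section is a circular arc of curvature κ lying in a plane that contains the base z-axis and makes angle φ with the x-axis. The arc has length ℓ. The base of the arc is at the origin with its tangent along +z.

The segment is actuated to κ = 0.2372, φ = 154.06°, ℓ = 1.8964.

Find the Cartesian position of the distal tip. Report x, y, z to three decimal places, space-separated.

θ = κ·ℓ = 0.2372 × 1.8964 = 0.44983 rad
ρ = (1 − cos θ)/κ = (1 − 0.90052)/0.2372 = 0.41938
z = sin θ / κ = 0.43481/0.2372 = 1.83309
x = ρ cos φ = 0.41938 × cos(154.06°) = -0.37713
y = ρ sin φ = 0.41938 × sin(154.06°) = 0.18345

-0.377 0.183 1.833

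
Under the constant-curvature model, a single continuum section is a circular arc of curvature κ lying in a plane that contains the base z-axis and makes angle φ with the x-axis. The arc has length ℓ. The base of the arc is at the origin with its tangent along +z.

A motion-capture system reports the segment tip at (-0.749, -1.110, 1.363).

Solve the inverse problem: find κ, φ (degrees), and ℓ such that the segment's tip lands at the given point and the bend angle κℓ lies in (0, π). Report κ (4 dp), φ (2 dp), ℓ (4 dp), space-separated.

0.7336 235.99 2.1172

ρ = √(x²+y²) = √(-0.749² + -1.110²) = 1.33907
φ = atan2(y, x) mod 360° = atan2(-1.110, -0.749) = 235.9895°
|p|² = ρ² + z² = 1.33907² + 1.363² = 3.65087
κ = 2ρ / |p|² = 2×1.33907 / 3.65087 = 0.73356
θ = 2·atan2(ρ, z) = 2·atan2(1.33907, 1.363) = 1.55308 rad
ℓ = θ/κ = 1.55308/0.73356 = 2.11718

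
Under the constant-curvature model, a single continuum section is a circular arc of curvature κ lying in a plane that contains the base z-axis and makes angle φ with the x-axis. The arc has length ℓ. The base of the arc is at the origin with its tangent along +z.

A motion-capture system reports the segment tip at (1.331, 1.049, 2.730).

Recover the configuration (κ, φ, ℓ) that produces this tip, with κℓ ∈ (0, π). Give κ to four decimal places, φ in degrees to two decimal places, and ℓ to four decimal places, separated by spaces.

0.3283 38.24 3.3847

ρ = √(x²+y²) = √(1.331² + 1.049²) = 1.69469
φ = atan2(y, x) mod 360° = atan2(1.049, 1.331) = 38.2427°
|p|² = ρ² + z² = 1.69469² + 2.730² = 10.32486
κ = 2ρ / |p|² = 2×1.69469 / 10.32486 = 0.32827
θ = 2·atan2(ρ, z) = 2·atan2(1.69469, 2.730) = 1.11110 rad
ℓ = θ/κ = 1.11110/0.32827 = 3.38467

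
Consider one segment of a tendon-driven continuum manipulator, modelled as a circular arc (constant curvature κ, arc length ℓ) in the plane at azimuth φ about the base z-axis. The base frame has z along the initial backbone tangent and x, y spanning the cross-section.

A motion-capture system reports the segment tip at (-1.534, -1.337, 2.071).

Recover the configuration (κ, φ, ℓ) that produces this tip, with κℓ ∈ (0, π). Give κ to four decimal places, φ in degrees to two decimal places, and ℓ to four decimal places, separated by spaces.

ρ = √(x²+y²) = √(-1.534² + -1.337²) = 2.03488
φ = atan2(y, x) mod 360° = atan2(-1.337, -1.534) = 221.0747°
|p|² = ρ² + z² = 2.03488² + 2.071² = 8.42977
κ = 2ρ / |p|² = 2×2.03488 / 8.42977 = 0.48278
θ = 2·atan2(ρ, z) = 2·atan2(2.03488, 2.071) = 1.55320 rad
ℓ = θ/κ = 1.55320/0.48278 = 3.21718

0.4828 221.07 3.2172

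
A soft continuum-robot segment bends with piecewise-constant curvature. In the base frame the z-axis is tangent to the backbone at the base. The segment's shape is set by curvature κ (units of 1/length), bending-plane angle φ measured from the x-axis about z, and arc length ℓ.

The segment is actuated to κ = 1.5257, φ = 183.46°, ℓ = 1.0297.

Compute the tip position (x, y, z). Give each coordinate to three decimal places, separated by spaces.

θ = κ·ℓ = 1.5257 × 1.0297 = 1.57101 rad
ρ = (1 − cos θ)/κ = (1 − -0.00022)/1.5257 = 0.65558
z = sin θ / κ = 1.00000/1.5257 = 0.65544
x = ρ cos φ = 0.65558 × cos(183.46°) = -0.65438
y = ρ sin φ = 0.65558 × sin(183.46°) = -0.03957

-0.654 -0.040 0.655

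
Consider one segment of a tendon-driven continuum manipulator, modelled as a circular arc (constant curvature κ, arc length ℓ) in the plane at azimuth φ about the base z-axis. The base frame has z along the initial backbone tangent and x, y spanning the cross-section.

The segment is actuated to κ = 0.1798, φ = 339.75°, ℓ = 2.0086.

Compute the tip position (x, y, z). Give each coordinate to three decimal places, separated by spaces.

0.337 -0.124 1.965

θ = κ·ℓ = 0.1798 × 2.0086 = 0.36115 rad
ρ = (1 − cos θ)/κ = (1 − 0.93549)/0.1798 = 0.35877
z = sin θ / κ = 0.35335/0.1798 = 1.96522
x = ρ cos φ = 0.35877 × cos(339.75°) = 0.33660
y = ρ sin φ = 0.35877 × sin(339.75°) = -0.12418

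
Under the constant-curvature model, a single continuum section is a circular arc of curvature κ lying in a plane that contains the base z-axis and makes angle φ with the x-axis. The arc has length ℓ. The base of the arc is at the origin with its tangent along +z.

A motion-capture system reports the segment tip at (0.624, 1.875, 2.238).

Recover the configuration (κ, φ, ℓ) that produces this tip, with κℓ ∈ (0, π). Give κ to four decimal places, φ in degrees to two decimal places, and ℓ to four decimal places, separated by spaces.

ρ = √(x²+y²) = √(0.624² + 1.875²) = 1.97611
φ = atan2(y, x) mod 360° = atan2(1.875, 0.624) = 71.5926°
|p|² = ρ² + z² = 1.97611² + 2.238² = 8.91365
κ = 2ρ / |p|² = 2×1.97611 / 8.91365 = 0.44339
θ = 2·atan2(ρ, z) = 2·atan2(1.97611, 2.238) = 1.44666 rad
ℓ = θ/κ = 1.44666/0.44339 = 3.26274

0.4434 71.59 3.2627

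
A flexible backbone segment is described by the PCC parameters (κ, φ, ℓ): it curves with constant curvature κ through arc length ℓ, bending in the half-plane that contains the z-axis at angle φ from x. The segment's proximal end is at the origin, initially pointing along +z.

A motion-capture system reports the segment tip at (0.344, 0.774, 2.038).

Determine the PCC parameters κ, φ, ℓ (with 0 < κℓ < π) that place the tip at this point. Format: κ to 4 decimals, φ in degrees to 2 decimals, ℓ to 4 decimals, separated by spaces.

ρ = √(x²+y²) = √(0.344² + 0.774²) = 0.84700
φ = atan2(y, x) mod 360° = atan2(0.774, 0.344) = 66.0375°
|p|² = ρ² + z² = 0.84700² + 2.038² = 4.87086
κ = 2ρ / |p|² = 2×0.84700 / 4.87086 = 0.34778
θ = 2·atan2(ρ, z) = 2·atan2(0.84700, 2.038) = 0.78777 rad
ℓ = θ/κ = 0.78777/0.34778 = 2.26512

0.3478 66.04 2.2651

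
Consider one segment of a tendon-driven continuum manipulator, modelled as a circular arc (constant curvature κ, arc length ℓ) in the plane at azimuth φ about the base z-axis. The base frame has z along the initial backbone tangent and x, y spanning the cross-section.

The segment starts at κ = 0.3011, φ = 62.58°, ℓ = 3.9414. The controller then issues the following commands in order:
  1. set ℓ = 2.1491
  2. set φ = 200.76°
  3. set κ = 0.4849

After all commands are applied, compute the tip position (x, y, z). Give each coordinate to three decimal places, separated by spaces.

initial: κ=0.3011, φ=62.58°, ℓ=3.9414
cmd 1: set ℓ=2.1491 → (κ,φ,ℓ)=(0.3011,62.58°,2.1491) → tip=(0.3092,0.5960,2.0022)
cmd 2: set φ=200.76° → (κ,φ,ℓ)=(0.3011,200.76°,2.1491) → tip=(-0.6278,-0.2380,2.0022)
cmd 3: set κ=0.4849 → (κ,φ,ℓ)=(0.4849,200.76°,2.1491) → tip=(-0.9557,-0.3623,1.7807)

-0.956 -0.362 1.781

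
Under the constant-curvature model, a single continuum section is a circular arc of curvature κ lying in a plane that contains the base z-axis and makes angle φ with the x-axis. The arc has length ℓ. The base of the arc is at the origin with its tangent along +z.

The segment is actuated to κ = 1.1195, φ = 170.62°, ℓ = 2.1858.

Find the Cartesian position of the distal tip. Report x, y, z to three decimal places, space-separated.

θ = κ·ℓ = 1.1195 × 2.1858 = 2.44700 rad
ρ = (1 − cos θ)/κ = (1 − -0.76832)/1.1195 = 1.57956
z = sin θ / κ = 0.64007/1.1195 = 0.57175
x = ρ cos φ = 1.57956 × cos(170.62°) = -1.55844
y = ρ sin φ = 1.57956 × sin(170.62°) = 0.25744

-1.558 0.257 0.572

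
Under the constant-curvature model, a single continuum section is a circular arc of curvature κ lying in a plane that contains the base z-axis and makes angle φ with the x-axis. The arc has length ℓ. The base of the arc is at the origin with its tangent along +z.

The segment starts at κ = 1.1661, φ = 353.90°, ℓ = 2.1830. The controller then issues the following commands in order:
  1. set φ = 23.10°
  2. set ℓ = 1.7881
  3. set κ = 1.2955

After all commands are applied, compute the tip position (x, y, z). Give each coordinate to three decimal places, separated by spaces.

1.192 0.508 0.567

initial: κ=1.1661, φ=353.90°, ℓ=2.1830
cmd 1: set φ=23.10° → (κ,φ,ℓ)=(1.1661,23.10°,2.1830) → tip=(1.4416,0.6149,0.4814)
cmd 2: set ℓ=1.7881 → (κ,φ,ℓ)=(1.1661,23.10°,1.7881) → tip=(1.1768,0.5020,0.7466)
cmd 3: set κ=1.2955 → (κ,φ,ℓ)=(1.2955,23.10°,1.7881) → tip=(1.1917,0.5083,0.5671)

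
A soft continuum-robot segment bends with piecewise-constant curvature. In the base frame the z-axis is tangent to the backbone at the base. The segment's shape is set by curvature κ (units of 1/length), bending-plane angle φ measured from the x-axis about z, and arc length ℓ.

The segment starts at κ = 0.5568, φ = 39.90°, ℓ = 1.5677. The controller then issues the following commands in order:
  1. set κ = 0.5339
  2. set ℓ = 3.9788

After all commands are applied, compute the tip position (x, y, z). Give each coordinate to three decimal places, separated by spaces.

2.192 1.833 1.593

initial: κ=0.5568, φ=39.90°, ℓ=1.5677
cmd 1: set κ=0.5339 → (κ,φ,ℓ)=(0.5339,39.90°,1.5677) → tip=(0.4746,0.3968,1.3910)
cmd 2: set ℓ=3.9788 → (κ,φ,ℓ)=(0.5339,39.90°,3.9788) → tip=(2.1922,1.8330,1.5934)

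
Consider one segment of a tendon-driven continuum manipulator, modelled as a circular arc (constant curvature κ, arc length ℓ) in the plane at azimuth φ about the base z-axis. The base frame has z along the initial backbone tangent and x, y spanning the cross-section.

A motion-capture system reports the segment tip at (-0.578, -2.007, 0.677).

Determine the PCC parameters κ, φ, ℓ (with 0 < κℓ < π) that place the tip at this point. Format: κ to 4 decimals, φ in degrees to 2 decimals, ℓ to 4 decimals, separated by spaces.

0.8665 253.93 2.9020

ρ = √(x²+y²) = √(-0.578² + -2.007²) = 2.08857
φ = atan2(y, x) mod 360° = atan2(-2.007, -0.578) = 253.9340°
|p|² = ρ² + z² = 2.08857² + 0.677² = 4.82046
κ = 2ρ / |p|² = 2×2.08857 / 4.82046 = 0.86654
θ = 2·atan2(ρ, z) = 2·atan2(2.08857, 0.677) = 2.51468 rad
ℓ = θ/κ = 2.51468/0.86654 = 2.90196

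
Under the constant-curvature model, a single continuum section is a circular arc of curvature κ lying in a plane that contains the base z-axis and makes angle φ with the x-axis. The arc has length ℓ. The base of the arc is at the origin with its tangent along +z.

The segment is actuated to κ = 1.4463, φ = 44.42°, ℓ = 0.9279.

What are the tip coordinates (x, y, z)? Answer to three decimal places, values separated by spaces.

θ = κ·ℓ = 1.4463 × 0.9279 = 1.34202 rad
ρ = (1 − cos θ)/κ = (1 − 0.22678)/1.4463 = 0.53462
z = sin θ / κ = 0.97395/1.4463 = 0.67340
x = ρ cos φ = 0.53462 × cos(44.42°) = 0.38184
y = ρ sin φ = 0.53462 × sin(44.42°) = 0.37418

0.382 0.374 0.673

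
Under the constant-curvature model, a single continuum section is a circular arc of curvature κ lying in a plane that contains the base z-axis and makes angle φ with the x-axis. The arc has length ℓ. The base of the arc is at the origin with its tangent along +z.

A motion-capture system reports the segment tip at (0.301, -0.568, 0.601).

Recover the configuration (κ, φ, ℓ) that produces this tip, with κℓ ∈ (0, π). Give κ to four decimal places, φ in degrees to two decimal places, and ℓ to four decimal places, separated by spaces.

ρ = √(x²+y²) = √(0.301² + -0.568²) = 0.64283
φ = atan2(y, x) mod 360° = atan2(-0.568, 0.301) = 297.9204°
|p|² = ρ² + z² = 0.64283² + 0.601² = 0.77443
κ = 2ρ / |p|² = 2×0.64283 / 0.77443 = 1.66013
θ = 2·atan2(ρ, z) = 2·atan2(0.64283, 0.601) = 1.63802 rad
ℓ = θ/κ = 1.63802/1.66013 = 0.98668

1.6601 297.92 0.9867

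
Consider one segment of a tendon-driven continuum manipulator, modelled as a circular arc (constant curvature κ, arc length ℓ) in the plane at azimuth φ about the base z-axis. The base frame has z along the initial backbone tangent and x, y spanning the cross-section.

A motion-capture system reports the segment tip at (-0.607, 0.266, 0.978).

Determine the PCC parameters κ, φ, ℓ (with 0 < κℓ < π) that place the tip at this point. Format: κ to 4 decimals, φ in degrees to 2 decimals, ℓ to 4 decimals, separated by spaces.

0.9497 156.34 1.2542

ρ = √(x²+y²) = √(-0.607² + 0.266²) = 0.66273
φ = atan2(y, x) mod 360° = atan2(0.266, -0.607) = 156.3360°
|p|² = ρ² + z² = 0.66273² + 0.978² = 1.39569
κ = 2ρ / |p|² = 2×0.66273 / 1.39569 = 0.94967
θ = 2·atan2(ρ, z) = 2·atan2(0.66273, 0.978) = 1.19111 rad
ℓ = θ/κ = 1.19111/0.94967 = 1.25423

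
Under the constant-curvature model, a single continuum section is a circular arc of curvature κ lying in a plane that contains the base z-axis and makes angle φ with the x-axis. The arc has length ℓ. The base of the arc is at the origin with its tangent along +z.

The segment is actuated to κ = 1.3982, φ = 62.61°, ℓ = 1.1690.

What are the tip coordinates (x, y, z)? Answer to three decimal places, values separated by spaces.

θ = κ·ℓ = 1.3982 × 1.1690 = 1.63450 rad
ρ = (1 − cos θ)/κ = (1 − -0.06366)/1.3982 = 0.76073
z = sin θ / κ = 0.99797/1.3982 = 0.71375
x = ρ cos φ = 0.76073 × cos(62.61°) = 0.34997
y = ρ sin φ = 0.76073 × sin(62.61°) = 0.67545

0.350 0.675 0.714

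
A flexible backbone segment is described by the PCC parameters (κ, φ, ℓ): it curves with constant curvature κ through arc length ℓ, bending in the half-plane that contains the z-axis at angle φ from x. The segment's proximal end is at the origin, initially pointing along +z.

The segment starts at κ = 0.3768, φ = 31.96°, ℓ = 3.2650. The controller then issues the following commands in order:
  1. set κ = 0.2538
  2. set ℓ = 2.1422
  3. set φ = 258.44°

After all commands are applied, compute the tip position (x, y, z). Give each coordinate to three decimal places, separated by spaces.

-0.114 -0.557 2.038

initial: κ=0.3768, φ=31.96°, ℓ=3.2650
cmd 1: set κ=0.2538 → (κ,φ,ℓ)=(0.2538,31.96°,3.2650) → tip=(1.0835,0.6760,2.9040)
cmd 2: set ℓ=2.1422 → (κ,φ,ℓ)=(0.2538,31.96°,2.1422) → tip=(0.4820,0.3007,2.0382)
cmd 3: set φ=258.44° → (κ,φ,ℓ)=(0.2538,258.44°,2.1422) → tip=(-0.1139,-0.5566,2.0382)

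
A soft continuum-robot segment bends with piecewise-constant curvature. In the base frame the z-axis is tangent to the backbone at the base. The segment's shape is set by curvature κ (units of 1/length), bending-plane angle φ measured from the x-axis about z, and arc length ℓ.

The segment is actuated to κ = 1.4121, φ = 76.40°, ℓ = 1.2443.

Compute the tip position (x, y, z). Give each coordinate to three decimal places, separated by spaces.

0.197 0.816 0.696

θ = κ·ℓ = 1.4121 × 1.2443 = 1.75708 rad
ρ = (1 − cos θ)/κ = (1 − -0.18520)/1.4121 = 0.83932
z = sin θ / κ = 0.98270/1.4121 = 0.69591
x = ρ cos φ = 0.83932 × cos(76.40°) = 0.19736
y = ρ sin φ = 0.83932 × sin(76.40°) = 0.81579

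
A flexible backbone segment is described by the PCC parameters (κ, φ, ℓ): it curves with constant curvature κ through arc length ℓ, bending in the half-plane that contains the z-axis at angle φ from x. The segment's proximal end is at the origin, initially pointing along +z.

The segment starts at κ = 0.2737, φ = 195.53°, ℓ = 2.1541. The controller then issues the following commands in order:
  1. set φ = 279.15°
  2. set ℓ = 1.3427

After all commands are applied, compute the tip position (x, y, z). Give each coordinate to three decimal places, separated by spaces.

initial: κ=0.2737, φ=195.53°, ℓ=2.1541
cmd 1: set φ=279.15° → (κ,φ,ℓ)=(0.2737,279.15°,2.1541) → tip=(0.0981,-0.6090,2.0315)
cmd 2: set ℓ=1.3427 → (κ,φ,ℓ)=(0.2737,279.15°,1.3427) → tip=(0.0388,-0.2409,1.3127)

0.039 -0.241 1.313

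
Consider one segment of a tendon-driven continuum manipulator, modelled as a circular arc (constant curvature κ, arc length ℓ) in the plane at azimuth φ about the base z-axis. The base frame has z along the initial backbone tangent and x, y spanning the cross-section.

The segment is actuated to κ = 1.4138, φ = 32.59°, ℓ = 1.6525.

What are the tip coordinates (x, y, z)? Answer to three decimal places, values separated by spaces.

θ = κ·ℓ = 1.4138 × 1.6525 = 2.33630 rad
ρ = (1 − cos θ)/κ = (1 − -0.69290)/1.4138 = 1.19741
z = sin θ / κ = 0.72103/1.4138 = 0.50999
x = ρ cos φ = 1.19741 × cos(32.59°) = 1.00888
y = ρ sin φ = 1.19741 × sin(32.59°) = 0.64496

1.009 0.645 0.510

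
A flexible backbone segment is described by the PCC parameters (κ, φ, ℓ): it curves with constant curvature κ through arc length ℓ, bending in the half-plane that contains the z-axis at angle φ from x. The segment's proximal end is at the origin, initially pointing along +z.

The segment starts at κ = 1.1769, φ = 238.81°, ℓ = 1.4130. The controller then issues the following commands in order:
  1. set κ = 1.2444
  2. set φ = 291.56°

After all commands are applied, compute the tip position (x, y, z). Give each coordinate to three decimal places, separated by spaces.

initial: κ=1.1769, φ=238.81°, ℓ=1.4130
cmd 1: set κ=1.2444 → (κ,φ,ℓ)=(1.2444,238.81°,1.4130) → tip=(-0.4938,-0.8156,0.7895)
cmd 2: set φ=291.56° → (κ,φ,ℓ)=(1.2444,291.56°,1.4130) → tip=(0.3504,-0.8867,0.7895)

0.350 -0.887 0.790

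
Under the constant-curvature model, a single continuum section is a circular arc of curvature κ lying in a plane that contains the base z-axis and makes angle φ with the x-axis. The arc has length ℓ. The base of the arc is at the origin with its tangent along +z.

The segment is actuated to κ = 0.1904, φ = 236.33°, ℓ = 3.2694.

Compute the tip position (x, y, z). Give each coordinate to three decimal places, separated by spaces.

θ = κ·ℓ = 0.1904 × 3.2694 = 0.62249 rad
ρ = (1 − cos θ)/κ = (1 − 0.81243)/0.1904 = 0.98515
z = sin θ / κ = 0.58306/0.1904 = 3.06231
x = ρ cos φ = 0.98515 × cos(236.33°) = -0.54618
y = ρ sin φ = 0.98515 × sin(236.33°) = -0.81989

-0.546 -0.820 3.062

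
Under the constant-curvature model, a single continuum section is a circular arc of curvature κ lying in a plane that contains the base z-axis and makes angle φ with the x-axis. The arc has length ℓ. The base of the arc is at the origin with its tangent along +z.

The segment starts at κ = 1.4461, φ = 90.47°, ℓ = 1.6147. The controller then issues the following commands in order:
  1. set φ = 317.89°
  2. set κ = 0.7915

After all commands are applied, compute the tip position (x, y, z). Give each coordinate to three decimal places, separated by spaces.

0.667 -0.603 1.210

initial: κ=1.4461, φ=90.47°, ℓ=1.6147
cmd 1: set φ=317.89° → (κ,φ,ℓ)=(1.4461,317.89°,1.6147) → tip=(0.8680,-0.7846,0.4992)
cmd 2: set κ=0.7915 → (κ,φ,ℓ)=(0.7915,317.89°,1.6147) → tip=(0.6668,-0.6027,1.2097)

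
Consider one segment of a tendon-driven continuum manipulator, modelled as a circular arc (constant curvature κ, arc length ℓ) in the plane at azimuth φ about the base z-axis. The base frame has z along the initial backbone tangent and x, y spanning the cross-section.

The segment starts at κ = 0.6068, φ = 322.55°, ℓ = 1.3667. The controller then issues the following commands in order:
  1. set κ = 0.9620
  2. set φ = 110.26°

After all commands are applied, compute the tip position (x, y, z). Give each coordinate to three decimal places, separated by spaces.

initial: κ=0.6068, φ=322.55°, ℓ=1.3667
cmd 1: set κ=0.9620 → (κ,φ,ℓ)=(0.9620,322.55°,1.3667) → tip=(0.6163,-0.4720,1.0056)
cmd 2: set φ=110.26° → (κ,φ,ℓ)=(0.9620,110.26°,1.3667) → tip=(-0.2688,0.7282,1.0056)

-0.269 0.728 1.006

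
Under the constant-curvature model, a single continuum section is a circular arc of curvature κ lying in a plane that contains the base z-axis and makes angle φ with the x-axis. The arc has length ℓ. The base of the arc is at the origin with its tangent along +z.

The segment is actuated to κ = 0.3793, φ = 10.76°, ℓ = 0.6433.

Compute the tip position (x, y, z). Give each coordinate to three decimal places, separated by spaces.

θ = κ·ℓ = 0.3793 × 0.6433 = 0.24400 rad
ρ = (1 − cos θ)/κ = (1 − 0.97038)/0.3793 = 0.07810
z = sin θ / κ = 0.24159/0.3793 = 0.63694
x = ρ cos φ = 0.07810 × cos(10.76°) = 0.07672
y = ρ sin φ = 0.07810 × sin(10.76°) = 0.01458

0.077 0.015 0.637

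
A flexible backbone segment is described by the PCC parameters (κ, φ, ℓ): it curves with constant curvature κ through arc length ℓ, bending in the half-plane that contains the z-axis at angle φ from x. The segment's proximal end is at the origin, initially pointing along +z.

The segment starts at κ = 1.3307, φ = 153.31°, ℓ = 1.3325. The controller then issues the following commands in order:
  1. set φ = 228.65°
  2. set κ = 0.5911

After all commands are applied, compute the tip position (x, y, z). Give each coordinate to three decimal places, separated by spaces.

initial: κ=1.3307, φ=153.31°, ℓ=1.3325
cmd 1: set φ=228.65° → (κ,φ,ℓ)=(1.3307,228.65°,1.3325) → tip=(-0.5963,-0.6775,0.7361)
cmd 2: set κ=0.5911 → (κ,φ,ℓ)=(0.5911,228.65°,1.3325) → tip=(-0.3291,-0.3740,1.1989)

-0.329 -0.374 1.199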